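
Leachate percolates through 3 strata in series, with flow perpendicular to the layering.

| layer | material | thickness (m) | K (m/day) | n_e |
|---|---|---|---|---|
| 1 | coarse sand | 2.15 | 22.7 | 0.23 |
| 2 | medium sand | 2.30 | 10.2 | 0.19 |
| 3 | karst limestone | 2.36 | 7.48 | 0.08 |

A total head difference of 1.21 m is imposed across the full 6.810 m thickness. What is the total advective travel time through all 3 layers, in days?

With flow normal to the layers, continuity requires the same specific discharge q through every layer.
Σ(b_i/K_i) = 2.15/22.7 + 2.30/10.2 + 2.36/7.48 = 0.6357 d.
q = Δh / Σ(b_i/K_i) = 1.21 / 0.6357 = 1.903 m/day.
In each layer the seepage velocity is v_i = q/n_i, so the layer transit time is t_i = b_i·n_i / q:
  layer 1 (coarse sand): t_1 = 2.15 × 0.23 / 1.903 = 0.2598 d
  layer 2 (medium sand): t_2 = 2.30 × 0.19 / 1.903 = 0.2296 d
  layer 3 (karst limestone): t_3 = 2.36 × 0.08 / 1.903 = 0.09919 d
Total t = Σ t_i = 0.5886 days.

0.589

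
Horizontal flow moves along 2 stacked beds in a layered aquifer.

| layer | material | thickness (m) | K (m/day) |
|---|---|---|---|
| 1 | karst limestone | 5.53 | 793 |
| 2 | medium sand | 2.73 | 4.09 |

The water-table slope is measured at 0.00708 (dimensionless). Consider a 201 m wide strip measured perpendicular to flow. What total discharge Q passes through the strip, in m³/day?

6260

Flow is parallel to layering, so each bed carries its own Darcy discharge and the transmissivities add.
Σ(K_i·b_i) = 793×5.53 + 4.09×2.73 = 4396 m²/day.
Hydraulic gradient i = 0.00708.
Q = Σ(K_i·b_i) · W · i = 4396 × 201 × 0.007080 = 6257 m³/day.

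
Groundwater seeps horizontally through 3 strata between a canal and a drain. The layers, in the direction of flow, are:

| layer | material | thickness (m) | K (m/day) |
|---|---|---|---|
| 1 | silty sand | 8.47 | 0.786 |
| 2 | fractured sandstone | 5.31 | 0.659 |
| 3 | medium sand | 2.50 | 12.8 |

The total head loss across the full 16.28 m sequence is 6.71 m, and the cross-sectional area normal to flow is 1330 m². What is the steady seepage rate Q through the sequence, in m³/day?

469

Flow is perpendicular to layering, so the layers act in series and the equivalent K is the thickness-weighted harmonic mean.
Total thickness L = 8.47 + 5.31 + 2.50 = 16.28 m.
Σ(b_i/K_i) = 8.47/0.786 + 5.31/0.659 + 2.50/12.8 = 19.03 d.
K_eq = L / Σ(b_i/K_i) = 16.28 / 19.03 = 0.8555 m/day.
Q = K_eq · A · (Δh/L) = 0.8555 × 1330 × (6.71/16.28) = 469.0 m³/day.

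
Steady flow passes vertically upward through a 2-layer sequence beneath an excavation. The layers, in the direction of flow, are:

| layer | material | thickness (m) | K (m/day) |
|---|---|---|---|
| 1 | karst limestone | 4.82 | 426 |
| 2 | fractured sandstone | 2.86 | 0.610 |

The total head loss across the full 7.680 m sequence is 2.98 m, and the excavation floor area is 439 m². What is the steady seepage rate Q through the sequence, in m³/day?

Flow is perpendicular to layering, so the layers act in series and the equivalent K is the thickness-weighted harmonic mean.
Total thickness L = 4.82 + 2.86 = 7.680 m.
Σ(b_i/K_i) = 4.82/426 + 2.86/0.610 = 4.700 d.
K_eq = L / Σ(b_i/K_i) = 7.680 / 4.700 = 1.634 m/day.
Q = K_eq · A · (Δh/L) = 1.634 × 439 × (2.98/7.680) = 278.4 m³/day.

278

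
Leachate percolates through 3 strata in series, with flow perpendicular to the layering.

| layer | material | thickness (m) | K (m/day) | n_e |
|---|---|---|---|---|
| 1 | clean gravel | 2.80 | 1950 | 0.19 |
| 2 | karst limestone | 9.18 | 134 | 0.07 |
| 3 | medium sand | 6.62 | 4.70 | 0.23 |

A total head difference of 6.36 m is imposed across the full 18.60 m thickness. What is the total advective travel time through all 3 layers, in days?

0.627

With flow normal to the layers, continuity requires the same specific discharge q through every layer.
Σ(b_i/K_i) = 2.80/1950 + 9.18/134 + 6.62/4.70 = 1.478 d.
q = Δh / Σ(b_i/K_i) = 6.36 / 1.478 = 4.302 m/day.
In each layer the seepage velocity is v_i = q/n_i, so the layer transit time is t_i = b_i·n_i / q:
  layer 1 (clean gravel): t_1 = 2.80 × 0.19 / 4.302 = 0.1237 d
  layer 2 (karst limestone): t_2 = 9.18 × 0.07 / 4.302 = 0.1494 d
  layer 3 (medium sand): t_3 = 6.62 × 0.23 / 4.302 = 0.3539 d
Total t = Σ t_i = 0.6270 days.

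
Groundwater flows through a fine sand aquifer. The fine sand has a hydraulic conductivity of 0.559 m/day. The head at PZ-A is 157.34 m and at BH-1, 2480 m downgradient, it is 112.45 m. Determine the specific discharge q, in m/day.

0.0101

Hydraulic gradient i = (157.34 − 112.45) / 2480 = 44.89 / 2480 = 0.01810.
Specific discharge q = K · i = 0.5590 × 0.01810 = 0.01012 m/day.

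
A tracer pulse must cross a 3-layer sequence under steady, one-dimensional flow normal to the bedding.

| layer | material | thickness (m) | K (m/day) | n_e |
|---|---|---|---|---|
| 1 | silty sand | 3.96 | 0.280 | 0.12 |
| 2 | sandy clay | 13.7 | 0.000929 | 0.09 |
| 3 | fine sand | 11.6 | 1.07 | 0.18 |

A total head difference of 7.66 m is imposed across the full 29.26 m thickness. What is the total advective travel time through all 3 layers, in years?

With flow normal to the layers, continuity requires the same specific discharge q through every layer.
Σ(b_i/K_i) = 3.96/0.280 + 13.7/0.000929 + 11.6/1.07 = 14772 d.
q = Δh / Σ(b_i/K_i) = 7.66 / 14772 = 0.0005185 m/day.
In each layer the seepage velocity is v_i = q/n_i, so the layer transit time is t_i = b_i·n_i / q:
  layer 1 (silty sand): t_1 = 3.96 × 0.12 / 0.0005185 = 916.4 d
  layer 2 (sandy clay): t_2 = 13.7 × 0.09 / 0.0005185 = 2378 d
  layer 3 (fine sand): t_3 = 11.6 × 0.18 / 0.0005185 = 4027 d
Total t = Σ t_i = 7321 days = 20.04 years.

20.0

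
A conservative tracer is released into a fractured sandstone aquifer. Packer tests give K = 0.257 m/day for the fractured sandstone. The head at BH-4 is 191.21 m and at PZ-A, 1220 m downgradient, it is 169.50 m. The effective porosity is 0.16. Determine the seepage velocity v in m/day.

0.0286

Hydraulic gradient i = (191.21 − 169.50) / 1220 = 21.71 / 1220 = 0.01780.
Darcy flux q = K · i = 0.2570 × 0.01780 = 0.004573 m/day.
Seepage velocity v = q / n_e = 0.004573 / 0.16 = 0.02858 m/day.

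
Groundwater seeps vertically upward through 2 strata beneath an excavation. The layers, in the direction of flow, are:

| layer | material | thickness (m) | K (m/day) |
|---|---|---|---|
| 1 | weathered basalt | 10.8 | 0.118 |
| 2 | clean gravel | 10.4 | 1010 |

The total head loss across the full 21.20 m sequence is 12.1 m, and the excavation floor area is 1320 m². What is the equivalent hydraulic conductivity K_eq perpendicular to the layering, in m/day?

0.232

Flow is perpendicular to layering, so the layers act in series and the equivalent K is the thickness-weighted harmonic mean.
Total thickness L = 10.8 + 10.4 = 21.20 m.
Σ(b_i/K_i) = 10.8/0.118 + 10.4/1010 = 91.54 d.
K_eq = L / Σ(b_i/K_i) = 21.20 / 91.54 = 0.2316 m/day.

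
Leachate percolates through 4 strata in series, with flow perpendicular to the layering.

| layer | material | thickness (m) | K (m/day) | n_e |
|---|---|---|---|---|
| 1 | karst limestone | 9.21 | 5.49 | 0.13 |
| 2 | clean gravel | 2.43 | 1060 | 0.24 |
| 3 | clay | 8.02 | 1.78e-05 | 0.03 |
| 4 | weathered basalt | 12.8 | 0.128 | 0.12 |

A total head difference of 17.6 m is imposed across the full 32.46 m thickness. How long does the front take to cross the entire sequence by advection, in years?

With flow normal to the layers, continuity requires the same specific discharge q through every layer.
Σ(b_i/K_i) = 9.21/5.49 + 2.43/1060 + 8.02/1.78e-05 + 12.8/0.128 = 4.507e+05 d.
q = Δh / Σ(b_i/K_i) = 17.6 / 4.507e+05 = 3.905e-05 m/day.
In each layer the seepage velocity is v_i = q/n_i, so the layer transit time is t_i = b_i·n_i / q:
  layer 1 (karst limestone): t_1 = 9.21 × 0.13 / 3.905e-05 = 30658 d
  layer 2 (clean gravel): t_2 = 2.43 × 0.24 / 3.905e-05 = 14933 d
  layer 3 (clay): t_3 = 8.02 × 0.03 / 3.905e-05 = 6161 d
  layer 4 (weathered basalt): t_4 = 12.8 × 0.12 / 3.905e-05 = 39331 d
Total t = Σ t_i = 91083 days = 249.4 years.

249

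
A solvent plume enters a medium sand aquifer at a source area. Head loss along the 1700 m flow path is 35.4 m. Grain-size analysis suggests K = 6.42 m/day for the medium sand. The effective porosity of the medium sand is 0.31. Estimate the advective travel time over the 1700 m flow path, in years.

Hydraulic gradient i = Δh / L = 35.4 / 1700 = 0.02082.
Darcy flux q = K · i = 6.420 × 0.02082 = 0.1337 m/day.
Seepage velocity v = q / n_e = 0.1337 / 0.31 = 0.4312 m/day.
Travel time t = L / v = 1700 / 0.4312 = 3942 days = 10.79 years.

10.8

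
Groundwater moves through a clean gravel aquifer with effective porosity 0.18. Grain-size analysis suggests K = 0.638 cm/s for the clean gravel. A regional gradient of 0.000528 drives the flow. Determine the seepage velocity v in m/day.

Convert K: 0.638 cm/s × 864 = 551.2 m/day.
Hydraulic gradient i = 0.000528.
Darcy flux q = K · i = 551.2 × 0.0005280 = 0.2911 m/day.
Seepage velocity v = q / n_e = 0.2911 / 0.18 = 1.617 m/day.

1.62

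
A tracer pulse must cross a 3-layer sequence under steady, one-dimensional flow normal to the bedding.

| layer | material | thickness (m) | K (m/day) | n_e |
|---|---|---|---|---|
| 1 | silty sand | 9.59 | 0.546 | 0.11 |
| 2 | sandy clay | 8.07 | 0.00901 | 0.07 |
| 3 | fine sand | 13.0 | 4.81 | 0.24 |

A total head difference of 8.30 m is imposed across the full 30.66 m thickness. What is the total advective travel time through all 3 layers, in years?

1.43

With flow normal to the layers, continuity requires the same specific discharge q through every layer.
Σ(b_i/K_i) = 9.59/0.546 + 8.07/0.00901 + 13.0/4.81 = 915.9 d.
q = Δh / Σ(b_i/K_i) = 8.30 / 915.9 = 0.009062 m/day.
In each layer the seepage velocity is v_i = q/n_i, so the layer transit time is t_i = b_i·n_i / q:
  layer 1 (silty sand): t_1 = 9.59 × 0.11 / 0.009062 = 116.4 d
  layer 2 (sandy clay): t_2 = 8.07 × 0.07 / 0.009062 = 62.34 d
  layer 3 (fine sand): t_3 = 13.0 × 0.24 / 0.009062 = 344.3 d
Total t = Σ t_i = 523.1 days = 1.432 years.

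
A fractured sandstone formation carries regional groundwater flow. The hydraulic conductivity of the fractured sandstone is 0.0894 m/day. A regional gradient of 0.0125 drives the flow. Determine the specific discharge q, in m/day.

Hydraulic gradient i = 0.0125.
Specific discharge q = K · i = 0.08940 × 0.01250 = 0.001118 m/day.

0.00112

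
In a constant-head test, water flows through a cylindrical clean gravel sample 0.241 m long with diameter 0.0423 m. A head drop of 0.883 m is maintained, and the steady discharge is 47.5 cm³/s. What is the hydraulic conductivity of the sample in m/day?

797

Cross-sectional area A = π·(d/2)² = π × (0.0423/2)² = 0.001405 m².
Convert discharge: 47.5 cm³/s = 4.750e-05 m³/s.
Darcy's law rearranged: K = Q·L / (A·Δh) = 4.750e-05 × 0.241 / (0.001405 × 0.883) = 0.009225 m/s = 797.1 m/day.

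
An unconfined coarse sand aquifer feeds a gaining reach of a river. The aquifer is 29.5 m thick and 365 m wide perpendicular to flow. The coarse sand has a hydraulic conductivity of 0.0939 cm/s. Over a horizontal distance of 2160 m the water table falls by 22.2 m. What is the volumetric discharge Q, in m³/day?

8980

Convert K: 0.0939 cm/s × 864 = 81.13 m/day.
Cross-sectional area A = 365 × 29.5 = 10768 m².
Hydraulic gradient i = Δh / L = 22.2 / 2160 = 0.01028.
Darcy's law: Q = K · A · i = 81.13 × 10768 × 0.01028 = 8978 m³/day.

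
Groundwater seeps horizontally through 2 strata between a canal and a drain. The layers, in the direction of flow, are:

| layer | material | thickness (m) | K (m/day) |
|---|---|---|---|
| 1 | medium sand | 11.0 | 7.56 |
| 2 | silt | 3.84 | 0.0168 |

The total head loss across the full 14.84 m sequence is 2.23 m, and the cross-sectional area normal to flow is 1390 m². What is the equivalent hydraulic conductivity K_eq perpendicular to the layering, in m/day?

Flow is perpendicular to layering, so the layers act in series and the equivalent K is the thickness-weighted harmonic mean.
Total thickness L = 11.0 + 3.84 = 14.84 m.
Σ(b_i/K_i) = 11.0/7.56 + 3.84/0.0168 = 230.0 d.
K_eq = L / Σ(b_i/K_i) = 14.84 / 230.0 = 0.06451 m/day.

0.0645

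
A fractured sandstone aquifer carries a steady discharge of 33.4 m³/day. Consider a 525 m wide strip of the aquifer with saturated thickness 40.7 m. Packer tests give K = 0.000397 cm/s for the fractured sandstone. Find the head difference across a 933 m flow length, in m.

4.25

Convert K: 0.000397 cm/s × 864 = 0.3430 m/day.
Cross-sectional area A = 525 × 40.7 = 21368 m².
From Q = K·A·i, i = Q / (K·A) = 33.4 / (0.3430 × 21368) = 0.004557.
Head loss Δh = i · L = 0.004557 × 933 = 4.252 m.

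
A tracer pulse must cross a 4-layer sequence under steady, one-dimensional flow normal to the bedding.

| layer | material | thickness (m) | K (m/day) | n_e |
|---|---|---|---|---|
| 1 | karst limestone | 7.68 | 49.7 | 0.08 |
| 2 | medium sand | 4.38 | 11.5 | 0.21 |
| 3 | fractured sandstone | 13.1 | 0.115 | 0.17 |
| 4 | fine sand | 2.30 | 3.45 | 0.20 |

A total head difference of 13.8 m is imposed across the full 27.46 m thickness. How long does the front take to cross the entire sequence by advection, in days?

With flow normal to the layers, continuity requires the same specific discharge q through every layer.
Σ(b_i/K_i) = 7.68/49.7 + 4.38/11.5 + 13.1/0.115 + 2.30/3.45 = 115.1 d.
q = Δh / Σ(b_i/K_i) = 13.8 / 115.1 = 0.1199 m/day.
In each layer the seepage velocity is v_i = q/n_i, so the layer transit time is t_i = b_i·n_i / q:
  layer 1 (karst limestone): t_1 = 7.68 × 0.08 / 0.1199 = 5.125 d
  layer 2 (medium sand): t_2 = 4.38 × 0.21 / 0.1199 = 7.673 d
  layer 3 (fractured sandstone): t_3 = 13.1 × 0.17 / 0.1199 = 18.58 d
  layer 4 (fine sand): t_4 = 2.30 × 0.20 / 0.1199 = 3.837 d
Total t = Σ t_i = 35.21 days.

35.2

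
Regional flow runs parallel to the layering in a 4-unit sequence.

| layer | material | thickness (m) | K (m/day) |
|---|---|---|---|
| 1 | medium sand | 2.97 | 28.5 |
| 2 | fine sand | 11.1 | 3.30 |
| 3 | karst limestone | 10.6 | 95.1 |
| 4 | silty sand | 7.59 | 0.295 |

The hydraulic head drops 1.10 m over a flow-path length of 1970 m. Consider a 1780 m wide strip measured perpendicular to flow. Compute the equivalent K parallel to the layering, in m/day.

Flow is parallel to layering, so each bed carries its own Darcy discharge and the transmissivities add.
Σ(K_i·b_i) = 28.5×2.97 + 3.30×11.1 + 95.1×10.6 + 0.295×7.59 = 1132 m²/day.
Total thickness b = 32.26 m, so K_eq = Σ(K_i·b_i)/b = 35.08 m/day.

35.1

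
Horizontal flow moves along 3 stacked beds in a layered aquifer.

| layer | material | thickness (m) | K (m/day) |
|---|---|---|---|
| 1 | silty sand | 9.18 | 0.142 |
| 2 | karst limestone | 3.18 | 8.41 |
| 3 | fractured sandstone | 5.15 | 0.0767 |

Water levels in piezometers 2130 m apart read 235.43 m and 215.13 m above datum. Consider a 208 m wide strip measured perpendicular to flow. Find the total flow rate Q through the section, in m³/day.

56.4

Flow is parallel to layering, so each bed carries its own Darcy discharge and the transmissivities add.
Σ(K_i·b_i) = 0.142×9.18 + 8.41×3.18 + 0.0767×5.15 = 28.44 m²/day.
Hydraulic gradient i = (235.43 − 215.13) / 2130 = 20.3 / 2130 = 0.009531.
Q = Σ(K_i·b_i) · W · i = 28.44 × 208 × 0.009531 = 56.38 m³/day.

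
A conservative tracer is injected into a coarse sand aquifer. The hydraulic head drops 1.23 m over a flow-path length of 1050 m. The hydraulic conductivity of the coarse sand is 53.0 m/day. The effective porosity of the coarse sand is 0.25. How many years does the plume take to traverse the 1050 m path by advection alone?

11.6

Hydraulic gradient i = Δh / L = 1.23 / 1050 = 0.001171.
Darcy flux q = K · i = 53.00 × 0.001171 = 0.06209 m/day.
Seepage velocity v = q / n_e = 0.06209 / 0.25 = 0.2483 m/day.
Travel time t = L / v = 1050 / 0.2483 = 4228 days = 11.58 years.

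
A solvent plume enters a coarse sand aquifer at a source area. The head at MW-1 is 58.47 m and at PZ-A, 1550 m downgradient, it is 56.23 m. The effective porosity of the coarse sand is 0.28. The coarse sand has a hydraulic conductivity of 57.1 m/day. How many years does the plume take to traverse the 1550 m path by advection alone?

Hydraulic gradient i = (58.47 − 56.23) / 1550 = 2.24 / 1550 = 0.001445.
Darcy flux q = K · i = 57.10 × 0.001445 = 0.08252 m/day.
Seepage velocity v = q / n_e = 0.08252 / 0.28 = 0.2947 m/day.
Travel time t = L / v = 1550 / 0.2947 = 5259 days = 14.40 years.

14.4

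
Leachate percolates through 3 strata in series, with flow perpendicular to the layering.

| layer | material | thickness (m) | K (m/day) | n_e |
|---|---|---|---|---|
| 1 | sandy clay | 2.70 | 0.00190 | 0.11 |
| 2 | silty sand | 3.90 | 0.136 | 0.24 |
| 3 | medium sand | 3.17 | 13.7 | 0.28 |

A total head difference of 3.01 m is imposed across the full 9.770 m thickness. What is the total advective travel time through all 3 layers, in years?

2.80

With flow normal to the layers, continuity requires the same specific discharge q through every layer.
Σ(b_i/K_i) = 2.70/0.00190 + 3.90/0.136 + 3.17/13.7 = 1450 d.
q = Δh / Σ(b_i/K_i) = 3.01 / 1450 = 0.002076 m/day.
In each layer the seepage velocity is v_i = q/n_i, so the layer transit time is t_i = b_i·n_i / q:
  layer 1 (sandy clay): t_1 = 2.70 × 0.11 / 0.002076 = 143.1 d
  layer 2 (silty sand): t_2 = 3.90 × 0.24 / 0.002076 = 450.9 d
  layer 3 (medium sand): t_3 = 3.17 × 0.28 / 0.002076 = 427.6 d
Total t = Σ t_i = 1022 days = 2.797 years.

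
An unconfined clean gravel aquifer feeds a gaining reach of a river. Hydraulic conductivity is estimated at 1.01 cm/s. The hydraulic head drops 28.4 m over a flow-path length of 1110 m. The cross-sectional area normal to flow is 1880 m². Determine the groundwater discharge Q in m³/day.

42000

Convert K: 1.01 cm/s × 864 = 872.6 m/day.
Hydraulic gradient i = Δh / L = 28.4 / 1110 = 0.02559.
Darcy's law: Q = K · A · i = 872.6 × 1880 × 0.02559 = 41975 m³/day.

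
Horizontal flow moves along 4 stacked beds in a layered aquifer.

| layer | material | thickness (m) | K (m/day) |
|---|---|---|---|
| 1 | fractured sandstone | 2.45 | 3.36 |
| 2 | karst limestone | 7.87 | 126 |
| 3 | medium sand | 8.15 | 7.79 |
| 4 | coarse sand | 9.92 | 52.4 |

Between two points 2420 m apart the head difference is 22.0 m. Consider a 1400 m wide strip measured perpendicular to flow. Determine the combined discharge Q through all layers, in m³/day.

Flow is parallel to layering, so each bed carries its own Darcy discharge and the transmissivities add.
Σ(K_i·b_i) = 3.36×2.45 + 126×7.87 + 7.79×8.15 + 52.4×9.92 = 1583 m²/day.
Hydraulic gradient i = Δh / L = 22.0 / 2420 = 0.009091.
Q = Σ(K_i·b_i) · W · i = 1583 × 1400 × 0.009091 = 20149 m³/day.

20100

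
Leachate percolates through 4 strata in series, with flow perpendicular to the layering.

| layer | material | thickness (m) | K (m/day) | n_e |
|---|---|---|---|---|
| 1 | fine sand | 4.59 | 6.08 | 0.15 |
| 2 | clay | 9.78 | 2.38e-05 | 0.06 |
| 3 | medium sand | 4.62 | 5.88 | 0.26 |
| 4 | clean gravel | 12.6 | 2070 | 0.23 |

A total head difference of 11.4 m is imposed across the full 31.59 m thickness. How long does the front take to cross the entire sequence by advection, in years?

530

With flow normal to the layers, continuity requires the same specific discharge q through every layer.
Σ(b_i/K_i) = 4.59/6.08 + 9.78/2.38e-05 + 4.62/5.88 + 12.6/2070 = 4.109e+05 d.
q = Δh / Σ(b_i/K_i) = 11.4 / 4.109e+05 = 2.774e-05 m/day.
In each layer the seepage velocity is v_i = q/n_i, so the layer transit time is t_i = b_i·n_i / q:
  layer 1 (fine sand): t_1 = 4.59 × 0.15 / 2.774e-05 = 24818 d
  layer 2 (clay): t_2 = 9.78 × 0.06 / 2.774e-05 = 21152 d
  layer 3 (medium sand): t_3 = 4.62 × 0.26 / 2.774e-05 = 43299 d
  layer 4 (clean gravel): t_4 = 12.6 × 0.23 / 2.774e-05 = 1.045e+05 d
Total t = Σ t_i = 1.937e+05 days = 530.4 years.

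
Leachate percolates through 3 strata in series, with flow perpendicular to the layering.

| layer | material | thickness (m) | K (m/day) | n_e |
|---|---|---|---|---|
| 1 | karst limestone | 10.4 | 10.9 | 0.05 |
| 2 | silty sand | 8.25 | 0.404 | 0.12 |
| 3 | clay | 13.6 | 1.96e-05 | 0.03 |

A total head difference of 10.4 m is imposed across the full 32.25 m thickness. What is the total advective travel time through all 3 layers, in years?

With flow normal to the layers, continuity requires the same specific discharge q through every layer.
Σ(b_i/K_i) = 10.4/10.9 + 8.25/0.404 + 13.6/1.96e-05 = 6.939e+05 d.
q = Δh / Σ(b_i/K_i) = 10.4 / 6.939e+05 = 1.499e-05 m/day.
In each layer the seepage velocity is v_i = q/n_i, so the layer transit time is t_i = b_i·n_i / q:
  layer 1 (karst limestone): t_1 = 10.4 × 0.05 / 1.499e-05 = 34695 d
  layer 2 (silty sand): t_2 = 8.25 × 0.12 / 1.499e-05 = 66054 d
  layer 3 (clay): t_3 = 13.6 × 0.03 / 1.499e-05 = 27222 d
Total t = Σ t_i = 1.280e+05 days = 350.4 years.

350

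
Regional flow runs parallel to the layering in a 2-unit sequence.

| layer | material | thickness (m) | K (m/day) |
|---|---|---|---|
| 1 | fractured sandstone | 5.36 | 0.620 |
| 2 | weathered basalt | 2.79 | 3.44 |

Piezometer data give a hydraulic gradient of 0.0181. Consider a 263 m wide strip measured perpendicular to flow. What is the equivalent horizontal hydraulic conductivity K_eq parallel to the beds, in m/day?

Flow is parallel to layering, so each bed carries its own Darcy discharge and the transmissivities add.
Σ(K_i·b_i) = 0.620×5.36 + 3.44×2.79 = 12.92 m²/day.
Total thickness b = 8.150 m, so K_eq = Σ(K_i·b_i)/b = 1.585 m/day.

1.59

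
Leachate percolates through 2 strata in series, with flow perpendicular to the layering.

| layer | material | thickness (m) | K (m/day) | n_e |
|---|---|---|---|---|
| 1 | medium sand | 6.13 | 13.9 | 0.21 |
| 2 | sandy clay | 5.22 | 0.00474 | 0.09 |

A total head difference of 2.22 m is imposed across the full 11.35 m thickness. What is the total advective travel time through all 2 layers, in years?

2.39

With flow normal to the layers, continuity requires the same specific discharge q through every layer.
Σ(b_i/K_i) = 6.13/13.9 + 5.22/0.00474 = 1102 d.
q = Δh / Σ(b_i/K_i) = 2.22 / 1102 = 0.002015 m/day.
In each layer the seepage velocity is v_i = q/n_i, so the layer transit time is t_i = b_i·n_i / q:
  layer 1 (medium sand): t_1 = 6.13 × 0.21 / 0.002015 = 638.8 d
  layer 2 (sandy clay): t_2 = 5.22 × 0.09 / 0.002015 = 233.1 d
Total t = Σ t_i = 872.0 days = 2.387 years.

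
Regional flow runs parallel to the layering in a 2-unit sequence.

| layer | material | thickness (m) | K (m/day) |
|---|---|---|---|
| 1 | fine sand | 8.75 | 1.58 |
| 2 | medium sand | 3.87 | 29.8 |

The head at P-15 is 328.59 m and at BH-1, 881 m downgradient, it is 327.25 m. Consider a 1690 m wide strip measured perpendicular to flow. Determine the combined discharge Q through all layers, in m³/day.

332

Flow is parallel to layering, so each bed carries its own Darcy discharge and the transmissivities add.
Σ(K_i·b_i) = 1.58×8.75 + 29.8×3.87 = 129.2 m²/day.
Hydraulic gradient i = (328.59 − 327.25) / 881 = 1.34 / 881 = 0.001521.
Q = Σ(K_i·b_i) · W · i = 129.2 × 1690 × 0.001521 = 332.0 m³/day.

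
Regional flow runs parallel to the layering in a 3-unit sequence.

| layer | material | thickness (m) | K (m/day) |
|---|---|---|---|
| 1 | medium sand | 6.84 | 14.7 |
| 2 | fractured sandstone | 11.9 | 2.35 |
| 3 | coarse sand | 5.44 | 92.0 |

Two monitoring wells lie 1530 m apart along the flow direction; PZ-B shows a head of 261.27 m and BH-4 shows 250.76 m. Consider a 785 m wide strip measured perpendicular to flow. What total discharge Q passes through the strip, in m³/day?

3390

Flow is parallel to layering, so each bed carries its own Darcy discharge and the transmissivities add.
Σ(K_i·b_i) = 14.7×6.84 + 2.35×11.9 + 92.0×5.44 = 629.0 m²/day.
Hydraulic gradient i = (261.27 − 250.76) / 1530 = 10.51 / 1530 = 0.006869.
Q = Σ(K_i·b_i) · W · i = 629.0 × 785 × 0.006869 = 3392 m³/day.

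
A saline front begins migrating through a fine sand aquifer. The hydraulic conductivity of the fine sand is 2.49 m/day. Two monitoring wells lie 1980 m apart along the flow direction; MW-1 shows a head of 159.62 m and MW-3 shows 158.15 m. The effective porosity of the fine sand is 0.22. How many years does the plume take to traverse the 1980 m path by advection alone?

Hydraulic gradient i = (159.62 − 158.15) / 1980 = 1.47 / 1980 = 0.0007424.
Darcy flux q = K · i = 2.490 × 0.0007424 = 0.001849 m/day.
Seepage velocity v = q / n_e = 0.001849 / 0.22 = 0.008403 m/day.
Travel time t = L / v = 1980 / 0.008403 = 2.356e+05 days = 645.1 years.

645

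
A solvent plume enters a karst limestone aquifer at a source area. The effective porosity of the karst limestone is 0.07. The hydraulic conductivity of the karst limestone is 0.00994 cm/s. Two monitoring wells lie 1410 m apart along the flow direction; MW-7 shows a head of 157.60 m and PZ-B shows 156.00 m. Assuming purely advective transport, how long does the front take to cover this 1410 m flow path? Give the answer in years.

Convert K: 0.00994 cm/s × 864 = 8.588 m/day.
Hydraulic gradient i = (157.60 − 156.00) / 1410 = 1.6 / 1410 = 0.001135.
Darcy flux q = K · i = 8.588 × 0.001135 = 0.009745 m/day.
Seepage velocity v = q / n_e = 0.009745 / 0.07 = 0.1392 m/day.
Travel time t = L / v = 1410 / 0.1392 = 10128 days = 27.73 years.

27.7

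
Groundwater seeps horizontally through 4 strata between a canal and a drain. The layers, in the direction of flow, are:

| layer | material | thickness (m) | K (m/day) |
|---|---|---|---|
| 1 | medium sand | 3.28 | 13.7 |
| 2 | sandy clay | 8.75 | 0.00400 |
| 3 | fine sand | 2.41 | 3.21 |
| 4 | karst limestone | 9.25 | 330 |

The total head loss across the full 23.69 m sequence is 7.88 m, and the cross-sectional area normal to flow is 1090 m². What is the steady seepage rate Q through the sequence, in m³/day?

3.92

Flow is perpendicular to layering, so the layers act in series and the equivalent K is the thickness-weighted harmonic mean.
Total thickness L = 3.28 + 8.75 + 2.41 + 9.25 = 23.69 m.
Σ(b_i/K_i) = 3.28/13.7 + 8.75/0.00400 + 2.41/3.21 + 9.25/330 = 2189 d.
K_eq = L / Σ(b_i/K_i) = 23.69 / 2189 = 0.01082 m/day.
Q = K_eq · A · (Δh/L) = 0.01082 × 1090 × (7.88/23.69) = 3.925 m³/day.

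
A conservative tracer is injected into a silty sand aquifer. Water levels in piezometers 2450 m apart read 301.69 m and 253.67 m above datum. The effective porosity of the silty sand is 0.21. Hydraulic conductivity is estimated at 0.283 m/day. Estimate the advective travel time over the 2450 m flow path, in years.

254

Hydraulic gradient i = (301.69 − 253.67) / 2450 = 48.02 / 2450 = 0.01960.
Darcy flux q = K · i = 0.2830 × 0.01960 = 0.005547 m/day.
Seepage velocity v = q / n_e = 0.005547 / 0.21 = 0.02641 m/day.
Travel time t = L / v = 2450 / 0.02641 = 92756 days = 254.0 years.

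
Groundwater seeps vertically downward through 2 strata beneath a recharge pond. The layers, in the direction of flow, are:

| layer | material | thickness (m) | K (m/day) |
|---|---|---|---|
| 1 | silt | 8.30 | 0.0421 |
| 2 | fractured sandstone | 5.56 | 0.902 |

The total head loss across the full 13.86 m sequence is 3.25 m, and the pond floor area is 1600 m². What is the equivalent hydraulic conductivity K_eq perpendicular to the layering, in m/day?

Flow is perpendicular to layering, so the layers act in series and the equivalent K is the thickness-weighted harmonic mean.
Total thickness L = 8.30 + 5.56 = 13.86 m.
Σ(b_i/K_i) = 8.30/0.0421 + 5.56/0.902 = 203.3 d.
K_eq = L / Σ(b_i/K_i) = 13.86 / 203.3 = 0.06817 m/day.

0.0682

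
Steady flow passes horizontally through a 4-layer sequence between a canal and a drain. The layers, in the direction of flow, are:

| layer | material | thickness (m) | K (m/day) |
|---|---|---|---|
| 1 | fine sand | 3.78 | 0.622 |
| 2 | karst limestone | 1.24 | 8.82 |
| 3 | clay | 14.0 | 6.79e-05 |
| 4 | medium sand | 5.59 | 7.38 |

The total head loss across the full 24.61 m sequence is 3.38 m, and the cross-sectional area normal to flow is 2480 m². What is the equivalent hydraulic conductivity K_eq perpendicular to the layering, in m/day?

Flow is perpendicular to layering, so the layers act in series and the equivalent K is the thickness-weighted harmonic mean.
Total thickness L = 3.78 + 1.24 + 14.0 + 5.59 = 24.61 m.
Σ(b_i/K_i) = 3.78/0.622 + 1.24/8.82 + 14.0/6.79e-05 + 5.59/7.38 = 2.062e+05 d.
K_eq = L / Σ(b_i/K_i) = 24.61 / 2.062e+05 = 0.0001194 m/day.

0.000119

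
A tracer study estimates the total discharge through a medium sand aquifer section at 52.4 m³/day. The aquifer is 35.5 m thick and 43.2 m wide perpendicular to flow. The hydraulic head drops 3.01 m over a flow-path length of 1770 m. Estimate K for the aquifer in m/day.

20.1

Cross-sectional area A = 43.2 × 35.5 = 1534 m².
Hydraulic gradient i = Δh / L = 3.01 / 1770 = 0.001701.
From Q = K·A·i, K = Q / (A·i) = 52.4 / (1534 × 0.001701) = 20.09 m/day.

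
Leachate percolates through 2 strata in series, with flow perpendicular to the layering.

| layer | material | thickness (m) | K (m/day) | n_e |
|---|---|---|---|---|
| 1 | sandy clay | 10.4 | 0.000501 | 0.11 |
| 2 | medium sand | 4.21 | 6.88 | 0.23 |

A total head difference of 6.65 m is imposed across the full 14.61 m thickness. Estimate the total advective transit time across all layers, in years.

18.1

With flow normal to the layers, continuity requires the same specific discharge q through every layer.
Σ(b_i/K_i) = 10.4/0.000501 + 4.21/6.88 = 20759 d.
q = Δh / Σ(b_i/K_i) = 6.65 / 20759 = 0.0003203 m/day.
In each layer the seepage velocity is v_i = q/n_i, so the layer transit time is t_i = b_i·n_i / q:
  layer 1 (sandy clay): t_1 = 10.4 × 0.11 / 0.0003203 = 3571 d
  layer 2 (medium sand): t_2 = 4.21 × 0.23 / 0.0003203 = 3023 d
Total t = Σ t_i = 6594 days = 18.05 years.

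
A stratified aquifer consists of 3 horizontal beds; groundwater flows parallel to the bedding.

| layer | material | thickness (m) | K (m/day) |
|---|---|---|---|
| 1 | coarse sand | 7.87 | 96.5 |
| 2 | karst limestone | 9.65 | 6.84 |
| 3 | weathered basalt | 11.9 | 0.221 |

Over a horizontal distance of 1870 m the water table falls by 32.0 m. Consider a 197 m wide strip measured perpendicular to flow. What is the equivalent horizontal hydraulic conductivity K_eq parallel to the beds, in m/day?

28.1

Flow is parallel to layering, so each bed carries its own Darcy discharge and the transmissivities add.
Σ(K_i·b_i) = 96.5×7.87 + 6.84×9.65 + 0.221×11.9 = 828.1 m²/day.
Total thickness b = 29.42 m, so K_eq = Σ(K_i·b_i)/b = 28.15 m/day.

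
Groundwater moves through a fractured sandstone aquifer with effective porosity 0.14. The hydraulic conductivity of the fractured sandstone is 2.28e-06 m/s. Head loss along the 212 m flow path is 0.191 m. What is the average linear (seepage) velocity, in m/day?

Convert K: 2.28e-06 m/s × 86400 = 0.1970 m/day.
Hydraulic gradient i = Δh / L = 0.191 / 212 = 0.0009009.
Darcy flux q = K · i = 0.1970 × 0.0009009 = 0.0001775 m/day.
Seepage velocity v = q / n_e = 0.0001775 / 0.14 = 0.001268 m/day.

0.00127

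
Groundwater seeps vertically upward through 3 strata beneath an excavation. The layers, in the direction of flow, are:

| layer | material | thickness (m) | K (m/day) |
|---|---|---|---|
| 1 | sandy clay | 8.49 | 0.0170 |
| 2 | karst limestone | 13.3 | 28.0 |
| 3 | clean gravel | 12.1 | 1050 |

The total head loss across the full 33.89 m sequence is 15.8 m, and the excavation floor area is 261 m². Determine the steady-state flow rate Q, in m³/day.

Flow is perpendicular to layering, so the layers act in series and the equivalent K is the thickness-weighted harmonic mean.
Total thickness L = 8.49 + 13.3 + 12.1 = 33.89 m.
Σ(b_i/K_i) = 8.49/0.0170 + 13.3/28.0 + 12.1/1050 = 499.9 d.
K_eq = L / Σ(b_i/K_i) = 33.89 / 499.9 = 0.06779 m/day.
Q = K_eq · A · (Δh/L) = 0.06779 × 261 × (15.8/33.89) = 8.249 m³/day.

8.25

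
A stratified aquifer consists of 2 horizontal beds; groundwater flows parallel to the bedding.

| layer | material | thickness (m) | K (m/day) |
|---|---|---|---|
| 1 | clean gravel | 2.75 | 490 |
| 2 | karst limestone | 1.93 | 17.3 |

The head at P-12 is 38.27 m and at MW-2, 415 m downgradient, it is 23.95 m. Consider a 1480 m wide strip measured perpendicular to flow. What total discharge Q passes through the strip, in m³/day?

Flow is parallel to layering, so each bed carries its own Darcy discharge and the transmissivities add.
Σ(K_i·b_i) = 490×2.75 + 17.3×1.93 = 1381 m²/day.
Hydraulic gradient i = (38.27 − 23.95) / 415 = 14.32 / 415 = 0.03451.
Q = Σ(K_i·b_i) · W · i = 1381 × 1480 × 0.03451 = 70521 m³/day.

70500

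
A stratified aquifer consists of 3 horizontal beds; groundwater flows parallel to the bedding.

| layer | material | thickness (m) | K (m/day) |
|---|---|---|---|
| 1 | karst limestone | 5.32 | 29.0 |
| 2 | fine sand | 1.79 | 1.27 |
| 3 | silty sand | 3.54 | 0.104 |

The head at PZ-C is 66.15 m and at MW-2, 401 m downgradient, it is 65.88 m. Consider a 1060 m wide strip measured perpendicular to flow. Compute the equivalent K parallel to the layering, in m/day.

14.7

Flow is parallel to layering, so each bed carries its own Darcy discharge and the transmissivities add.
Σ(K_i·b_i) = 29.0×5.32 + 1.27×1.79 + 0.104×3.54 = 156.9 m²/day.
Total thickness b = 10.65 m, so K_eq = Σ(K_i·b_i)/b = 14.73 m/day.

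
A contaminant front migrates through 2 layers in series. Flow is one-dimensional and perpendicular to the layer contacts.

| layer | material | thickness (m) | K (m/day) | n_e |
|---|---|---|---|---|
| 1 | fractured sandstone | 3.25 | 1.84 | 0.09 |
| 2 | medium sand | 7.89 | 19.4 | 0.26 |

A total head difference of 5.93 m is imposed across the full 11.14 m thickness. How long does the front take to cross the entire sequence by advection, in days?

With flow normal to the layers, continuity requires the same specific discharge q through every layer.
Σ(b_i/K_i) = 3.25/1.84 + 7.89/19.4 = 2.173 d.
q = Δh / Σ(b_i/K_i) = 5.93 / 2.173 = 2.729 m/day.
In each layer the seepage velocity is v_i = q/n_i, so the layer transit time is t_i = b_i·n_i / q:
  layer 1 (fractured sandstone): t_1 = 3.25 × 0.09 / 2.729 = 0.1072 d
  layer 2 (medium sand): t_2 = 7.89 × 0.26 / 2.729 = 0.7517 d
Total t = Σ t_i = 0.8589 days.

0.859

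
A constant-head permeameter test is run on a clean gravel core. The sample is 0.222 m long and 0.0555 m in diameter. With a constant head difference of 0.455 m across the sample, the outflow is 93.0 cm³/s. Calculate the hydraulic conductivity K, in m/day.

1620

Cross-sectional area A = π·(d/2)² = π × (0.0555/2)² = 0.002419 m².
Convert discharge: 93.0 cm³/s = 9.300e-05 m³/s.
Darcy's law rearranged: K = Q·L / (A·Δh) = 9.300e-05 × 0.222 / (0.002419 × 0.455) = 0.01876 m/s = 1621 m/day.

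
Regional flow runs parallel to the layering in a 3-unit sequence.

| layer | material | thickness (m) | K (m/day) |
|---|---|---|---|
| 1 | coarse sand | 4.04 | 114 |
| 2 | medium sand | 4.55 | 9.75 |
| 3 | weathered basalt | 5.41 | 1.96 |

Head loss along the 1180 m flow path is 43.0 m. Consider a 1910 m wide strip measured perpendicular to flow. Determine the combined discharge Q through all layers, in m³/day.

35900

Flow is parallel to layering, so each bed carries its own Darcy discharge and the transmissivities add.
Σ(K_i·b_i) = 114×4.04 + 9.75×4.55 + 1.96×5.41 = 515.5 m²/day.
Hydraulic gradient i = Δh / L = 43.0 / 1180 = 0.03644.
Q = Σ(K_i·b_i) · W · i = 515.5 × 1910 × 0.03644 = 35881 m³/day.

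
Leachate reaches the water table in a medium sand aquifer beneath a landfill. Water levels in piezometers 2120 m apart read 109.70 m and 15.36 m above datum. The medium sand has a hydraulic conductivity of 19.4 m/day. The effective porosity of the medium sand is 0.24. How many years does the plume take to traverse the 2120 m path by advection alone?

Hydraulic gradient i = (109.70 − 15.36) / 2120 = 94.34 / 2120 = 0.04450.
Darcy flux q = K · i = 19.40 × 0.04450 = 0.8633 m/day.
Seepage velocity v = q / n_e = 0.8633 / 0.24 = 3.597 m/day.
Travel time t = L / v = 2120 / 3.597 = 589.4 days = 1.614 years.

1.61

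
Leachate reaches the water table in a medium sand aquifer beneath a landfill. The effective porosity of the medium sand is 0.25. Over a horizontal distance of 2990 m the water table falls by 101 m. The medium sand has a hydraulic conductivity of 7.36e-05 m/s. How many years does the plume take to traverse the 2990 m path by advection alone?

Convert K: 7.36e-05 m/s × 86400 = 6.359 m/day.
Hydraulic gradient i = Δh / L = 101 / 2990 = 0.03378.
Darcy flux q = K · i = 6.359 × 0.03378 = 0.2148 m/day.
Seepage velocity v = q / n_e = 0.2148 / 0.25 = 0.8592 m/day.
Travel time t = L / v = 2990 / 0.8592 = 3480 days = 9.528 years.

9.53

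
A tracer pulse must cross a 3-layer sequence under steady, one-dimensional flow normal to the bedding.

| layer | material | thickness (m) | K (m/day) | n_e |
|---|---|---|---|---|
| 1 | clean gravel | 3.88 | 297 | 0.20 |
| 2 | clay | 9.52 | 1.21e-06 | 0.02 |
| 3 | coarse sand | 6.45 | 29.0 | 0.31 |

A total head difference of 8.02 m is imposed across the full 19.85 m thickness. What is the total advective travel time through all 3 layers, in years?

With flow normal to the layers, continuity requires the same specific discharge q through every layer.
Σ(b_i/K_i) = 3.88/297 + 9.52/1.21e-06 + 6.45/29.0 = 7.868e+06 d.
q = Δh / Σ(b_i/K_i) = 8.02 / 7.868e+06 = 1.019e-06 m/day.
In each layer the seepage velocity is v_i = q/n_i, so the layer transit time is t_i = b_i·n_i / q:
  layer 1 (clean gravel): t_1 = 3.88 × 0.20 / 1.019e-06 = 7.613e+05 d
  layer 2 (clay): t_2 = 9.52 × 0.02 / 1.019e-06 = 1.868e+05 d
  layer 3 (coarse sand): t_3 = 6.45 × 0.31 / 1.019e-06 = 1.962e+06 d
Total t = Σ t_i = 2.910e+06 days = 7966 years.

7970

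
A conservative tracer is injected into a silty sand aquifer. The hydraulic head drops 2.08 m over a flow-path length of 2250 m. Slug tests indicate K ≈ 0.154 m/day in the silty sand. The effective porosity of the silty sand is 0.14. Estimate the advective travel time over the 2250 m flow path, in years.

Hydraulic gradient i = Δh / L = 2.08 / 2250 = 0.0009244.
Darcy flux q = K · i = 0.1540 × 0.0009244 = 0.0001424 m/day.
Seepage velocity v = q / n_e = 0.0001424 / 0.14 = 0.001017 m/day.
Travel time t = L / v = 2250 / 0.001017 = 2.213e+06 days = 6058 years.

6060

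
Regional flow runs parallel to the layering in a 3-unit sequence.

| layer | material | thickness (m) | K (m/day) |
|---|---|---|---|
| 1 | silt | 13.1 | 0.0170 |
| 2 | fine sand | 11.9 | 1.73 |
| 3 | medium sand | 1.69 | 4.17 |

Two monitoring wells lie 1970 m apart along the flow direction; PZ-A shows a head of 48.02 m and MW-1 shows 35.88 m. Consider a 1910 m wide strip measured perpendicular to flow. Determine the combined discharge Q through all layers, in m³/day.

328

Flow is parallel to layering, so each bed carries its own Darcy discharge and the transmissivities add.
Σ(K_i·b_i) = 0.0170×13.1 + 1.73×11.9 + 4.17×1.69 = 27.86 m²/day.
Hydraulic gradient i = (48.02 − 35.88) / 1970 = 12.14 / 1970 = 0.006162.
Q = Σ(K_i·b_i) · W · i = 27.86 × 1910 × 0.006162 = 327.9 m³/day.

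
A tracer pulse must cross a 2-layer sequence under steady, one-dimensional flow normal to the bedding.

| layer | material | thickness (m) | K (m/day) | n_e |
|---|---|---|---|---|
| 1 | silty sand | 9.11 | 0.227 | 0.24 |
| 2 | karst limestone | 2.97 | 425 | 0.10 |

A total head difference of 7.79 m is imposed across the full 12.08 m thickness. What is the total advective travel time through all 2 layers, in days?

12.8

With flow normal to the layers, continuity requires the same specific discharge q through every layer.
Σ(b_i/K_i) = 9.11/0.227 + 2.97/425 = 40.14 d.
q = Δh / Σ(b_i/K_i) = 7.79 / 40.14 = 0.1941 m/day.
In each layer the seepage velocity is v_i = q/n_i, so the layer transit time is t_i = b_i·n_i / q:
  layer 1 (silty sand): t_1 = 9.11 × 0.24 / 0.1941 = 11.27 d
  layer 2 (karst limestone): t_2 = 2.97 × 0.10 / 0.1941 = 1.530 d
Total t = Σ t_i = 12.80 days.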